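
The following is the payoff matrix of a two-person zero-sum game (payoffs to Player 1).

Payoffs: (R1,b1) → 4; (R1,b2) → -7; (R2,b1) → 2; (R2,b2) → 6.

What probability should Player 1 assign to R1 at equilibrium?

4/15

Row minima: R1 → -7, R2 → 2; maximin = 2.
Column maxima: b1 → 4, b2 → 6; minimax = 4.
2 ≠ 4, so there is no saddle point; optimal play is mixed.
Let Player 1 play R1 with probability p. Expected payoff against b1: 4p + 2(1−p) = 2p + 2; against b2: (-7)p + 6(1−p) = −13p + 6.
Setting these equal: 2p + 2 = −13p + 6 ⇒ 15p = 4 ⇒ p = 4/15, and the value is (2)·(4/15) + 2 = 38/15.
For Player 2: with q = P(b1), equating R1's and R2's payoffs gives 11q − 7 = −4q + 6 ⇒ q = 13/15.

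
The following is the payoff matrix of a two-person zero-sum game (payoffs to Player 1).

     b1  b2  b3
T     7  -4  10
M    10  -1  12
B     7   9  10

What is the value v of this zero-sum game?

Row minima: T → -4, M → -1, B → 7; maximin = 7.
Column maxima: b1 → 10, b2 → 9, b3 → 12; minimax = 9.
7 ≠ 9, so there is no saddle point; optimal play is mixed.
T is strictly dominated by M, so Player 1 never plays it.
b3 is strictly dominated by b1 (it gives Player 1 strictly more in every row), so Player 2 never plays it.
On the remaining 2×2 (M, B vs b1, b2):
Let Player 1 play M with probability p. Expected payoff against b1: 10p + 7(1−p) = 3p + 7; against b2: (-1)p + 9(1−p) = −10p + 9.
Setting these equal: 3p + 7 = −10p + 9 ⇒ 13p = 2 ⇒ p = 2/13, and the value is (3)·(2/13) + 7 = 97/13.
For Player 2: with q = P(b1), equating M's and B's payoffs gives 11q − 1 = −2q + 9 ⇒ q = 10/13.

97/13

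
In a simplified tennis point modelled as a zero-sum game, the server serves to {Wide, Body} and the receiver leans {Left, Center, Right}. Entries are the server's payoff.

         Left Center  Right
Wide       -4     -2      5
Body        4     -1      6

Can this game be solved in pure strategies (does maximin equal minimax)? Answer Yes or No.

Yes

Row minima: Wide → -4, Body → -1; maximin = -1.
Column maxima: Left → 4, Center → -1, Right → 6; minimax = -1.
maximin = minimax = -1, so a saddle point exists.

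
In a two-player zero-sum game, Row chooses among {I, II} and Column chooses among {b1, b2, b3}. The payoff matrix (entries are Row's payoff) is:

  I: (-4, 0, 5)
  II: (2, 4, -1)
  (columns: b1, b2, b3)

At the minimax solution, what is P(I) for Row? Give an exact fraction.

Row minima: I → -4, II → -1; maximin = -1.
Column maxima: b1 → 2, b2 → 4, b3 → 5; minimax = 2.
-1 ≠ 2, so there is no saddle point; optimal play is mixed.
b2 is strictly dominated by b1 (it gives Row strictly more in every row), so Column never plays it.
On the remaining 2×2 (I, II vs b1, b3):
Let Row play I with probability p. Expected payoff against b1: (-4)p + 2(1−p) = −6p + 2; against b3: 5p + (-1)(1−p) = 6p − 1.
Setting these equal: −6p + 2 = 6p − 1 ⇒ −12p = -3 ⇒ p = 1/4, and the value is (-6)·(1/4) + 2 = 1/2.
For Column: with q = P(b1), equating I's and II's payoffs gives −9q + 5 = 3q − 1 ⇒ q = 1/2.

1/4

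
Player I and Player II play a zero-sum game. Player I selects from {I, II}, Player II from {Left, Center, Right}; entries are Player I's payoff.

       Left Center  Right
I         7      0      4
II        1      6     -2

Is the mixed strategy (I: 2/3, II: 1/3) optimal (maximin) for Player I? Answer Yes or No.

Yes

Against Left this mix gives (2/3)·7 + (1/3)·1 = 5.
Against Center this mix gives (2/3)·0 + (1/3)·6 = 2.
Against Right this mix gives (2/3)·4 + (1/3)·(-2) = 2.
All of Player II's active replies (Center, Right) yield 2, and no column does worse for Player I. The mix makes Player II indifferent and guarantees 2, so it is optimal.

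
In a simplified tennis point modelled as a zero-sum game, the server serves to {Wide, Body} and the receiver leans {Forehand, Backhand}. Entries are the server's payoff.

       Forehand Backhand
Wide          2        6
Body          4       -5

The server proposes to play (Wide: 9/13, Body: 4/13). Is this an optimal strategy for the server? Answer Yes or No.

Against Forehand this mix gives (9/13)·2 + (4/13)·4 = 34/13.
Against Backhand this mix gives (9/13)·6 + (4/13)·(-5) = 34/13.
All of the receiver's active replies (Forehand, Backhand) yield 34/13, and no column does worse for the server. The mix makes the receiver indifferent and guarantees 34/13, so it is optimal.

Yes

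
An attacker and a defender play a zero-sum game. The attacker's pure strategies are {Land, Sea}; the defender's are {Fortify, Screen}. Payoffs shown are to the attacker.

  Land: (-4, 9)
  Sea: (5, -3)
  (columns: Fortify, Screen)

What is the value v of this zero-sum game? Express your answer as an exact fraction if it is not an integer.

11/7

Row minima: Land → -4, Sea → -3; maximin = -3.
Column maxima: Fortify → 5, Screen → 9; minimax = 5.
-3 ≠ 5, so there is no saddle point; optimal play is mixed.
Let the attacker play Land with probability p. Expected payoff against Fortify: (-4)p + 5(1−p) = −9p + 5; against Screen: 9p + (-3)(1−p) = 12p − 3.
Setting these equal: −9p + 5 = 12p − 3 ⇒ −21p = -8 ⇒ p = 8/21, and the value is (-9)·(8/21) + 5 = 11/7.
For the defender: with q = P(Fortify), equating Land's and Sea's payoffs gives −13q + 9 = 8q − 3 ⇒ q = 4/7.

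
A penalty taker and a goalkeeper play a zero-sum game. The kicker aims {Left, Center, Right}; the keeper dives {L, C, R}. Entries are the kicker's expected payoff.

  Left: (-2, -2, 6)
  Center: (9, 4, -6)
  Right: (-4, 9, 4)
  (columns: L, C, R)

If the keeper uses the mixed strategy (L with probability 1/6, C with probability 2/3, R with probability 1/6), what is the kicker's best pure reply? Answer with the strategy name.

Right

Expected payoff of Left: (1/6)·(-2) + (2/3)·(-2) + (1/6)·6 = -2/3.
Expected payoff of Center: (1/6)·9 + (2/3)·4 + (1/6)·(-6) = 19/6.
Expected payoff of Right: (1/6)·(-4) + (2/3)·9 + (1/6)·4 = 6.
The largest is 6, so the kicker's best response is Right.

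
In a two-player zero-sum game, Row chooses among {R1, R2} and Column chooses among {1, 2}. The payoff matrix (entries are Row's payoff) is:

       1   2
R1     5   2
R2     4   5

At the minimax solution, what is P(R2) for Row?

3/4

Row minima: R1 → 2, R2 → 4; maximin = 4.
Column maxima: 1 → 5, 2 → 5; minimax = 5.
4 ≠ 5, so there is no saddle point; optimal play is mixed.
Let Row play R1 with probability p. Expected payoff against 1: 5p + 4(1−p) = p + 4; against 2: 2p + 5(1−p) = −3p + 5.
Setting these equal: p + 4 = −3p + 5 ⇒ 4p = 1 ⇒ p = 1/4, and the value is (1)·(1/4) + 4 = 17/4.
For Column: with q = P(1), equating R1's and R2's payoffs gives 3q + 2 = −q + 5 ⇒ q = 3/4.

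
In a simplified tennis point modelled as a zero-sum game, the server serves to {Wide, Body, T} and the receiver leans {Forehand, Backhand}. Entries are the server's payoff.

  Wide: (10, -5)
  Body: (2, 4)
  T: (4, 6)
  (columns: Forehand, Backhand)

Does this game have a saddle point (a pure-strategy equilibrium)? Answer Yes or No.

Row minima: Wide → -5, Body → 2, T → 4; maximin = 4.
Column maxima: Forehand → 10, Backhand → 6; minimax = 6.
4 ≠ 6, so no pure-strategy equilibrium exists.

No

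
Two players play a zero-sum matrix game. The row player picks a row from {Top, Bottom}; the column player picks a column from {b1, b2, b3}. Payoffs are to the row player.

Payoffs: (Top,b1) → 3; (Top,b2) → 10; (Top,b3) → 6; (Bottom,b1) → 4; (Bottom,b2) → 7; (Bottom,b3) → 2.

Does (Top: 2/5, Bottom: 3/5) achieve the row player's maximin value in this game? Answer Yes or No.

Yes

Against b1 this mix gives (2/5)·3 + (3/5)·4 = 18/5.
Against b2 this mix gives (2/5)·10 + (3/5)·7 = 41/5.
Against b3 this mix gives (2/5)·6 + (3/5)·2 = 18/5.
All of the column player's active replies (b1, b3) yield 18/5, and no column does worse for the row player. The mix makes the column player indifferent and guarantees 18/5, so it is optimal.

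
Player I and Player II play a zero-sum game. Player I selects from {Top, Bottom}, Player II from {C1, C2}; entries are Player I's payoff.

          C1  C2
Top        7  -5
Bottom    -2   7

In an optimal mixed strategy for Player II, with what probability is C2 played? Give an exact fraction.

Row minima: Top → -5, Bottom → -2; maximin = -2.
Column maxima: C1 → 7, C2 → 7; minimax = 7.
-2 ≠ 7, so there is no saddle point; optimal play is mixed.
Let Player I play Top with probability p. Expected payoff against C1: 7p + (-2)(1−p) = 9p − 2; against C2: (-5)p + 7(1−p) = −12p + 7.
Setting these equal: 9p − 2 = −12p + 7 ⇒ 21p = 9 ⇒ p = 3/7, and the value is (9)·(3/7) − 2 = 13/7.
For Player II: with q = P(C1), equating Top's and Bottom's payoffs gives 12q − 5 = −9q + 7 ⇒ q = 4/7.

3/7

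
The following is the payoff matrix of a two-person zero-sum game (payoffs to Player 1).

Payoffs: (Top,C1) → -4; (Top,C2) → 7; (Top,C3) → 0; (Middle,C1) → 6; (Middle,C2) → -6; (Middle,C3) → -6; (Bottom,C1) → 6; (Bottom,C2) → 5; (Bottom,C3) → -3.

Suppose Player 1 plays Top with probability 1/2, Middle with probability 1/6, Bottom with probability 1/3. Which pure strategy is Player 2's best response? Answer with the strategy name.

If Player 2 plays C1, Player 1's expected payoff is (1/2)·(-4) + (1/6)·6 + (1/3)·6 = 1.
If Player 2 plays C2, Player 1's expected payoff is (1/2)·7 + (1/6)·(-6) + (1/3)·5 = 25/6.
If Player 2 plays C3, Player 1's expected payoff is (1/2)·0 + (1/6)·(-6) + (1/3)·(-3) = -2.
Player 2 minimizes Player 1's payoff; the smallest is -2, so the best response is C3.

C3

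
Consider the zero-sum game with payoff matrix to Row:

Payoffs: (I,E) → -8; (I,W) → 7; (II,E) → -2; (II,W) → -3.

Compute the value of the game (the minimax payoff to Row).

Row minima: I → -8, II → -3; maximin = -3.
Column maxima: E → -2, W → 7; minimax = -2.
-3 ≠ -2, so there is no saddle point; optimal play is mixed.
Let Row play I with probability p. Expected payoff against E: (-8)p + (-2)(1−p) = −6p − 2; against W: 7p + (-3)(1−p) = 10p − 3.
Setting these equal: −6p − 2 = 10p − 3 ⇒ −16p = -1 ⇒ p = 1/16, and the value is (-6)·(1/16) − 2 = -19/8.
For Column: with q = P(E), equating I's and II's payoffs gives −15q + 7 = q − 3 ⇒ q = 5/8.

-19/8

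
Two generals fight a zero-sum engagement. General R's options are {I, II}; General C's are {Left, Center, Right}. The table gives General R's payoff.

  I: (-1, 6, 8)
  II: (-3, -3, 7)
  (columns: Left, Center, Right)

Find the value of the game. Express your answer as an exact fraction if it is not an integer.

-1

Row minima: I → -1, II → -3; maximin = -1.
Column maxima: Left → -1, Center → 6, Right → 8; minimax = -1.
Since maximin = minimax = -1, there is a saddle point and the value is -1.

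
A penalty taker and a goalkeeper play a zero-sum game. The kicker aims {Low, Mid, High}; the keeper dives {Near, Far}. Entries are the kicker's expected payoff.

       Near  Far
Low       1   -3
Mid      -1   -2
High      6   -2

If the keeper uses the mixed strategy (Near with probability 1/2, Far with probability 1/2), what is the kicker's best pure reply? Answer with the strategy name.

Expected payoff of Low: (1/2)·1 + (1/2)·(-3) = -1.
Expected payoff of Mid: (1/2)·(-1) + (1/2)·(-2) = -3/2.
Expected payoff of High: (1/2)·6 + (1/2)·(-2) = 2.
The largest is 2, so the kicker's best response is High.

High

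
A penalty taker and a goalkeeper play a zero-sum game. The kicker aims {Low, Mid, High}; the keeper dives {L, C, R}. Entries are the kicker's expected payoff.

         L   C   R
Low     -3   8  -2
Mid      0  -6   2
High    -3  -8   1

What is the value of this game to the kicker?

-18/17

Row minima: Low → -3, Mid → -6, High → -8; maximin = -3.
Column maxima: L → 0, C → 8, R → 2; minimax = 0.
-3 ≠ 0, so there is no saddle point; optimal play is mixed.
High is strictly dominated by Mid, so the kicker never plays it.
R is strictly dominated by L (it gives the kicker strictly more in every row), so the keeper never plays it.
On the remaining 2×2 (Low, Mid vs L, C):
Let the kicker play Low with probability p. Expected payoff against L: (-3)p + 0(1−p) = −3p; against C: 8p + (-6)(1−p) = 14p − 6.
Setting these equal: −3p = 14p − 6 ⇒ −17p = -6 ⇒ p = 6/17, and the value is (-3)·(6/17) = -18/17.
For the keeper: with q = P(L), equating Low's and Mid's payoffs gives −11q + 8 = 6q − 6 ⇒ q = 14/17.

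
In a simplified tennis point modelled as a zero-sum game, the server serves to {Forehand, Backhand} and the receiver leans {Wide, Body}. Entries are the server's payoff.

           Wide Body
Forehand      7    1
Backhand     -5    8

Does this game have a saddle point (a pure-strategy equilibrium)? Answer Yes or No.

No

Row minima: Forehand → 1, Backhand → -5; maximin = 1.
Column maxima: Wide → 7, Body → 8; minimax = 7.
1 ≠ 7, so no pure-strategy equilibrium exists.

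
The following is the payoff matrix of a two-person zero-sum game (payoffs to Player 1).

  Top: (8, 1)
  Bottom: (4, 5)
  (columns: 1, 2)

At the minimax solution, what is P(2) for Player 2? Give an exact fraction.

Row minima: Top → 1, Bottom → 4; maximin = 4.
Column maxima: 1 → 8, 2 → 5; minimax = 5.
4 ≠ 5, so there is no saddle point; optimal play is mixed.
Let Player 1 play Top with probability p. Expected payoff against 1: 8p + 4(1−p) = 4p + 4; against 2: 1p + 5(1−p) = −4p + 5.
Setting these equal: 4p + 4 = −4p + 5 ⇒ 8p = 1 ⇒ p = 1/8, and the value is (4)·(1/8) + 4 = 9/2.
For Player 2: with q = P(1), equating Top's and Bottom's payoffs gives 7q + 1 = −q + 5 ⇒ q = 1/2.

1/2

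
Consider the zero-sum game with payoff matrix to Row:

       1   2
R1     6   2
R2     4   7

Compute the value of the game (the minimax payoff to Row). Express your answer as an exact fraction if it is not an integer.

Row minima: R1 → 2, R2 → 4; maximin = 4.
Column maxima: 1 → 6, 2 → 7; minimax = 6.
4 ≠ 6, so there is no saddle point; optimal play is mixed.
Let Row play R1 with probability p. Expected payoff against 1: 6p + 4(1−p) = 2p + 4; against 2: 2p + 7(1−p) = −5p + 7.
Setting these equal: 2p + 4 = −5p + 7 ⇒ 7p = 3 ⇒ p = 3/7, and the value is (2)·(3/7) + 4 = 34/7.
For Column: with q = P(1), equating R1's and R2's payoffs gives 4q + 2 = −3q + 7 ⇒ q = 5/7.

34/7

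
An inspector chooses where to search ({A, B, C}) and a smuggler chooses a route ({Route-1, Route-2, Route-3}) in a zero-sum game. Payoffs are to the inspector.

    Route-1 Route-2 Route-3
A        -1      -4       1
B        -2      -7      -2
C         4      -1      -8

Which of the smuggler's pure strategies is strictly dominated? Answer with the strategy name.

Route-1

Route-2 holds the inspector's payoff strictly below Route-1 in every row: -4 < -1, -7 < -2, -1 < 4.
So Route-1 is strictly dominated for the smuggler.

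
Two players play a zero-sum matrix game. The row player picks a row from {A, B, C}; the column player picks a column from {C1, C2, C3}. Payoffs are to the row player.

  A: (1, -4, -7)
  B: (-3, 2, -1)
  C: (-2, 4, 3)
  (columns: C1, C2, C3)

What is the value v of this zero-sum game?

-11/13

Row minima: A → -7, B → -3, C → -2; maximin = -2.
Column maxima: C1 → 1, C2 → 4, C3 → 3; minimax = 1.
-2 ≠ 1, so there is no saddle point; optimal play is mixed.
B is strictly dominated by C, so the row player never plays it.
C2 is strictly dominated by C3 (it gives the row player strictly more in every row), so the column player never plays it.
On the remaining 2×2 (A, C vs C1, C3):
Let the row player play A with probability p. Expected payoff against C1: 1p + (-2)(1−p) = 3p − 2; against C3: (-7)p + 3(1−p) = −10p + 3.
Setting these equal: 3p − 2 = −10p + 3 ⇒ 13p = 5 ⇒ p = 5/13, and the value is (3)·(5/13) − 2 = -11/13.
For the column player: with q = P(C1), equating A's and C's payoffs gives 8q − 7 = −5q + 3 ⇒ q = 10/13.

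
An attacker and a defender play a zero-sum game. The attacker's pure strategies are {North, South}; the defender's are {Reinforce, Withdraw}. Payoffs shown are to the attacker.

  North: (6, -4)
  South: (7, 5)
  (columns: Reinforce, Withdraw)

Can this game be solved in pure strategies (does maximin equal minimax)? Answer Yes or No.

Row minima: North → -4, South → 5; maximin = 5.
Column maxima: Reinforce → 7, Withdraw → 5; minimax = 5.
maximin = minimax = 5, so a saddle point exists.

Yes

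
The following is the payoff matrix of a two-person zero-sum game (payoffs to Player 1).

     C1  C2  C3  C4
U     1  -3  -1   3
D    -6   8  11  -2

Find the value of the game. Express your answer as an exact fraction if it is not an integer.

-5/9

Row minima: U → -3, D → -6; maximin = -3.
Column maxima: C1 → 1, C2 → 8, C3 → 11, C4 → 3; minimax = 1.
-3 ≠ 1, so there is no saddle point; optimal play is mixed.
C3 is strictly dominated by C2 (it gives Player 1 strictly more in every row), so Player 2 never plays it.
C4 is strictly dominated by C1 (it gives Player 1 strictly more in every row), so Player 2 never plays it.
On the remaining 2×2 (U, D vs C1, C2):
Let Player 1 play U with probability p. Expected payoff against C1: 1p + (-6)(1−p) = 7p − 6; against C2: (-3)p + 8(1−p) = −11p + 8.
Setting these equal: 7p − 6 = −11p + 8 ⇒ 18p = 14 ⇒ p = 7/9, and the value is (7)·(7/9) − 6 = -5/9.
For Player 2: with q = P(C1), equating U's and D's payoffs gives 4q − 3 = −14q + 8 ⇒ q = 11/18.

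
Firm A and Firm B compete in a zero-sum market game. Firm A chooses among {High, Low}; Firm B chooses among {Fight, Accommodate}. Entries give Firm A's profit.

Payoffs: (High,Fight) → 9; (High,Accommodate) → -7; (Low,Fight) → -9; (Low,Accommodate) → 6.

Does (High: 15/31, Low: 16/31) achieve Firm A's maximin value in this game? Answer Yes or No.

Against Fight this mix gives (15/31)·9 + (16/31)·(-9) = -9/31.
Against Accommodate this mix gives (15/31)·(-7) + (16/31)·6 = -9/31.
All of Firm B's active replies (Fight, Accommodate) yield -9/31, and no column does worse for Firm A. The mix makes Firm B indifferent and guarantees -9/31, so it is optimal.

Yes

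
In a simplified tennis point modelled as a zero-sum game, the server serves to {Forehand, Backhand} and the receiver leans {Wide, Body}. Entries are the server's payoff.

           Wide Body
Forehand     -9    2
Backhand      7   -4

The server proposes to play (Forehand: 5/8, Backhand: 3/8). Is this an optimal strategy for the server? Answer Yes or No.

Against Wide this mix gives (5/8)·(-9) + (3/8)·7 = -3.
Against Body this mix gives (5/8)·2 + (3/8)·(-4) = -1/4.
The receiver will play Wide, holding the server to -3. Shifting weight toward the row that does better against Wide would raise this floor (the equalizing mix achieves -1 against both Wide and Body), so the proposed strategy is not optimal.

No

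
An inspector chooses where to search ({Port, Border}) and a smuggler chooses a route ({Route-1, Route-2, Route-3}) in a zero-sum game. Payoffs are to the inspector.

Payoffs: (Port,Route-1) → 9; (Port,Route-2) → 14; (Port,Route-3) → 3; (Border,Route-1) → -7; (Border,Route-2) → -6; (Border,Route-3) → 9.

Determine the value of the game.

51/11

Row minima: Port → 3, Border → -7; maximin = 3.
Column maxima: Route-1 → 9, Route-2 → 14, Route-3 → 9; minimax = 9.
3 ≠ 9, so there is no saddle point; optimal play is mixed.
Route-2 is strictly dominated by Route-1 (it gives the inspector strictly more in every row), so the smuggler never plays it.
On the remaining 2×2 (Port, Border vs Route-1, Route-3):
Let the inspector play Port with probability p. Expected payoff against Route-1: 9p + (-7)(1−p) = 16p − 7; against Route-3: 3p + 9(1−p) = −6p + 9.
Setting these equal: 16p − 7 = −6p + 9 ⇒ 22p = 16 ⇒ p = 8/11, and the value is (16)·(8/11) − 7 = 51/11.
For the smuggler: with q = P(Route-1), equating Port's and Border's payoffs gives 6q + 3 = −16q + 9 ⇒ q = 3/11.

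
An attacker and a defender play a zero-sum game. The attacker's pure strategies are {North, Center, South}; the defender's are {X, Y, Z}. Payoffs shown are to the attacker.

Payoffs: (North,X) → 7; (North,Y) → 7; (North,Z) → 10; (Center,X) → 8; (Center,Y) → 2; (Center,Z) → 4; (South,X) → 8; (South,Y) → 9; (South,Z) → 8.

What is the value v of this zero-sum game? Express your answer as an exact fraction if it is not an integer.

Row minima: North → 7, Center → 2, South → 8; maximin = 8.
Column maxima: X → 8, Y → 9, Z → 10; minimax = 8.
Since maximin = minimax = 8, there is a saddle point and the value is 8.

8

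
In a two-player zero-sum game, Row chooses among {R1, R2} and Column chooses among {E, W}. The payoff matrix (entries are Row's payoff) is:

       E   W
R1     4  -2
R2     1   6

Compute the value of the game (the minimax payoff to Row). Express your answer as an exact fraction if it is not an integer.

26/11

Row minima: R1 → -2, R2 → 1; maximin = 1.
Column maxima: E → 4, W → 6; minimax = 4.
1 ≠ 4, so there is no saddle point; optimal play is mixed.
Let Row play R1 with probability p. Expected payoff against E: 4p + 1(1−p) = 3p + 1; against W: (-2)p + 6(1−p) = −8p + 6.
Setting these equal: 3p + 1 = −8p + 6 ⇒ 11p = 5 ⇒ p = 5/11, and the value is (3)·(5/11) + 1 = 26/11.
For Column: with q = P(E), equating R1's and R2's payoffs gives 6q − 2 = −5q + 6 ⇒ q = 8/11.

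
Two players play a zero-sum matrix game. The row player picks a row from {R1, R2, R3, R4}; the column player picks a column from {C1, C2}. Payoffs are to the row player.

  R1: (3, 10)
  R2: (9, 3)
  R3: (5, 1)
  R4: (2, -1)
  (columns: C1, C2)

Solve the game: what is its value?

Row minima: R1 → 3, R2 → 3, R3 → 1, R4 → -1; maximin = 3.
Column maxima: C1 → 9, C2 → 10; minimax = 9.
3 ≠ 9, so there is no saddle point; optimal play is mixed.
R3 is strictly dominated by R2, so the row player never plays it.
R4 is strictly dominated by R1, so the row player never plays it.
On the remaining 2×2 (R1, R2 vs C1, C2):
Let the row player play R1 with probability p. Expected payoff against C1: 3p + 9(1−p) = −6p + 9; against C2: 10p + 3(1−p) = 7p + 3.
Setting these equal: −6p + 9 = 7p + 3 ⇒ −13p = -6 ⇒ p = 6/13, and the value is (-6)·(6/13) + 9 = 81/13.
For the column player: with q = P(C1), equating R1's and R2's payoffs gives −7q + 10 = 6q + 3 ⇒ q = 7/13.

81/13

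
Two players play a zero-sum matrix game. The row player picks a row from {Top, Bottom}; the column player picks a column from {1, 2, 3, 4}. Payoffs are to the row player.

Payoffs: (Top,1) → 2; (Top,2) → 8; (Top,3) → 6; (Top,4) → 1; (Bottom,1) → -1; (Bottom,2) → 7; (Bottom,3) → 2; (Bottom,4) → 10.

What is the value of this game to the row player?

7/4

Row minima: Top → 1, Bottom → -1; maximin = 1.
Column maxima: 1 → 2, 2 → 8, 3 → 6, 4 → 10; minimax = 2.
1 ≠ 2, so there is no saddle point; optimal play is mixed.
2 is strictly dominated by 1 (it gives the row player strictly more in every row), so the column player never plays it.
3 is strictly dominated by 1 (it gives the row player strictly more in every row), so the column player never plays it.
On the remaining 2×2 (Top, Bottom vs 1, 4):
Let the row player play Top with probability p. Expected payoff against 1: 2p + (-1)(1−p) = 3p − 1; against 4: 1p + 10(1−p) = −9p + 10.
Setting these equal: 3p − 1 = −9p + 10 ⇒ 12p = 11 ⇒ p = 11/12, and the value is (3)·(11/12) − 1 = 7/4.
For the column player: with q = P(1), equating Top's and Bottom's payoffs gives q + 1 = −11q + 10 ⇒ q = 3/4.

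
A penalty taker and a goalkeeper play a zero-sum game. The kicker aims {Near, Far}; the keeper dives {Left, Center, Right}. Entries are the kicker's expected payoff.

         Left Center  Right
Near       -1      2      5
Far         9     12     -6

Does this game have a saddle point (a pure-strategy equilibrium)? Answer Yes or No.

No

Row minima: Near → -1, Far → -6; maximin = -1.
Column maxima: Left → 9, Center → 12, Right → 5; minimax = 5.
-1 ≠ 5, so no pure-strategy equilibrium exists.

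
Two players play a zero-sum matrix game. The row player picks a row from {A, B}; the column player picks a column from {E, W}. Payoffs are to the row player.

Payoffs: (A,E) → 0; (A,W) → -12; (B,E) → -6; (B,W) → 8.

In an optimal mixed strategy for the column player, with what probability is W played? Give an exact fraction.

3/13

Row minima: A → -12, B → -6; maximin = -6.
Column maxima: E → 0, W → 8; minimax = 0.
-6 ≠ 0, so there is no saddle point; optimal play is mixed.
Let the row player play A with probability p. Expected payoff against E: 0p + (-6)(1−p) = 6p − 6; against W: (-12)p + 8(1−p) = −20p + 8.
Setting these equal: 6p − 6 = −20p + 8 ⇒ 26p = 14 ⇒ p = 7/13, and the value is (6)·(7/13) − 6 = -36/13.
For the column player: with q = P(E), equating A's and B's payoffs gives 12q − 12 = −14q + 8 ⇒ q = 10/13.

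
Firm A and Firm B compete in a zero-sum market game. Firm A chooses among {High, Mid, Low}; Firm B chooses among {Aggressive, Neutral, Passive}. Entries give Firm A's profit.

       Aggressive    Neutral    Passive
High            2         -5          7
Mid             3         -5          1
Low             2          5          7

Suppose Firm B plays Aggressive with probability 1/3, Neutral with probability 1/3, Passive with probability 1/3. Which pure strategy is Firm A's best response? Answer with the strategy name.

Low

Expected payoff of High: (1/3)·2 + (1/3)·(-5) + (1/3)·7 = 4/3.
Expected payoff of Mid: (1/3)·3 + (1/3)·(-5) + (1/3)·1 = -1/3.
Expected payoff of Low: (1/3)·2 + (1/3)·5 + (1/3)·7 = 14/3.
The largest is 14/3, so Firm A's best response is Low.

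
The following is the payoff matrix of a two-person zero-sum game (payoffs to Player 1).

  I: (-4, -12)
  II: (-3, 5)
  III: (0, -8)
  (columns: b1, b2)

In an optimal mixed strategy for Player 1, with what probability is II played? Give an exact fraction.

Row minima: I → -12, II → -3, III → -8; maximin = -3.
Column maxima: b1 → 0, b2 → 5; minimax = 0.
-3 ≠ 0, so there is no saddle point; optimal play is mixed.
I is strictly dominated by II, so Player 1 never plays it.
On the remaining 2×2 (II, III vs b1, b2):
Let Player 1 play II with probability p. Expected payoff against b1: (-3)p + 0(1−p) = −3p; against b2: 5p + (-8)(1−p) = 13p − 8.
Setting these equal: −3p = 13p − 8 ⇒ −16p = -8 ⇒ p = 1/2, and the value is (-3)·(1/2) = -3/2.
For Player 2: with q = P(b1), equating II's and III's payoffs gives −8q + 5 = 8q − 8 ⇒ q = 13/16.

1/2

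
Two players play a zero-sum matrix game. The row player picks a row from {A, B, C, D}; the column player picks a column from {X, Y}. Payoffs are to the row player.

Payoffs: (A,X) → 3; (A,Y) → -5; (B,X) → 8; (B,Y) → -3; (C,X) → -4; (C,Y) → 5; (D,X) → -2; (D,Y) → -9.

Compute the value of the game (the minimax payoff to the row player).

Row minima: A → -5, B → -3, C → -4, D → -9; maximin = -3.
Column maxima: X → 8, Y → 5; minimax = 5.
-3 ≠ 5, so there is no saddle point; optimal play is mixed.
A is strictly dominated by B, so the row player never plays it.
D is strictly dominated by B, so the row player never plays it.
On the remaining 2×2 (B, C vs X, Y):
Let the row player play B with probability p. Expected payoff against X: 8p + (-4)(1−p) = 12p − 4; against Y: (-3)p + 5(1−p) = −8p + 5.
Setting these equal: 12p − 4 = −8p + 5 ⇒ 20p = 9 ⇒ p = 9/20, and the value is (12)·(9/20) − 4 = 7/5.
For the column player: with q = P(X), equating B's and C's payoffs gives 11q − 3 = −9q + 5 ⇒ q = 2/5.

7/5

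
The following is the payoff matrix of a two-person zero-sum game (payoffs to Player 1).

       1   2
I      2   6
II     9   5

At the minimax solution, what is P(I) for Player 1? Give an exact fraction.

1/2

Row minima: I → 2, II → 5; maximin = 5.
Column maxima: 1 → 9, 2 → 6; minimax = 6.
5 ≠ 6, so there is no saddle point; optimal play is mixed.
Let Player 1 play I with probability p. Expected payoff against 1: 2p + 9(1−p) = −7p + 9; against 2: 6p + 5(1−p) = p + 5.
Setting these equal: −7p + 9 = p + 5 ⇒ −8p = -4 ⇒ p = 1/2, and the value is (-7)·(1/2) + 9 = 11/2.
For Player 2: with q = P(1), equating I's and II's payoffs gives −4q + 6 = 4q + 5 ⇒ q = 1/8.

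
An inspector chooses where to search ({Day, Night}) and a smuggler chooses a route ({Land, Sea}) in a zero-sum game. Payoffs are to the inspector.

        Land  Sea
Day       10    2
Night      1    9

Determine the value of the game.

Row minima: Day → 2, Night → 1; maximin = 2.
Column maxima: Land → 10, Sea → 9; minimax = 9.
2 ≠ 9, so there is no saddle point; optimal play is mixed.
Let the inspector play Day with probability p. Expected payoff against Land: 10p + 1(1−p) = 9p + 1; against Sea: 2p + 9(1−p) = −7p + 9.
Setting these equal: 9p + 1 = −7p + 9 ⇒ 16p = 8 ⇒ p = 1/2, and the value is (9)·(1/2) + 1 = 11/2.
For the smuggler: with q = P(Land), equating Day's and Night's payoffs gives 8q + 2 = −8q + 9 ⇒ q = 7/16.

11/2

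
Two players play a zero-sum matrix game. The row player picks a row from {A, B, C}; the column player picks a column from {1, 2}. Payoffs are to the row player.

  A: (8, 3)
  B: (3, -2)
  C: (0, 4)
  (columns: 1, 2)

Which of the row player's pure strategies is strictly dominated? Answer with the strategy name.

B

A gives a strictly higher payoff than B against every column: 8 > 3, 3 > -2.
So B is strictly dominated and the row player never plays it.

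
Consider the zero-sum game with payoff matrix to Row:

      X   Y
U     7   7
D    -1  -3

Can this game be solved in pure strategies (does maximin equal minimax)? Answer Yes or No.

Row minima: U → 7, D → -3; maximin = 7.
Column maxima: X → 7, Y → 7; minimax = 7.
maximin = minimax = 7, so a saddle point exists.

Yes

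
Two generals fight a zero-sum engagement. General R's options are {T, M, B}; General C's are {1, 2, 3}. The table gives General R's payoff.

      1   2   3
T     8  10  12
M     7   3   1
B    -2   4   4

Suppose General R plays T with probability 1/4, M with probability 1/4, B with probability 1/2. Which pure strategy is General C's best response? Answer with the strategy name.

If General C plays 1, General R's expected payoff is (1/4)·8 + (1/4)·7 + (1/2)·(-2) = 11/4.
If General C plays 2, General R's expected payoff is (1/4)·10 + (1/4)·3 + (1/2)·4 = 21/4.
If General C plays 3, General R's expected payoff is (1/4)·12 + (1/4)·1 + (1/2)·4 = 21/4.
General C minimizes General R's payoff; the smallest is 11/4, so the best response is 1.

1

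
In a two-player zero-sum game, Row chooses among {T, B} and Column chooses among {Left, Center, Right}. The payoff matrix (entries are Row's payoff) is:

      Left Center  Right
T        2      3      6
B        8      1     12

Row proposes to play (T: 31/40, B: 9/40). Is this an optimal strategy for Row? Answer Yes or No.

No

Against Left this mix gives (31/40)·2 + (9/40)·8 = 67/20.
Against Center this mix gives (31/40)·3 + (9/40)·1 = 51/20.
Against Right this mix gives (31/40)·6 + (9/40)·12 = 147/20.
Column will play Center, holding Row to 51/20. Shifting weight toward the row that does better against Center would raise this floor (the equalizing mix achieves 11/4 against both Center and Left), so the proposed strategy is not optimal.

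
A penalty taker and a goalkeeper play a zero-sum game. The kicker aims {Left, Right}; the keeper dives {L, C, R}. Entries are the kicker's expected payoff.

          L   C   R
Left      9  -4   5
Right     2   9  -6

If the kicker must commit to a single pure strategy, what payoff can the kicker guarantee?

Row minima: Left → -4, Right → -6.
The best of these is -4.

-4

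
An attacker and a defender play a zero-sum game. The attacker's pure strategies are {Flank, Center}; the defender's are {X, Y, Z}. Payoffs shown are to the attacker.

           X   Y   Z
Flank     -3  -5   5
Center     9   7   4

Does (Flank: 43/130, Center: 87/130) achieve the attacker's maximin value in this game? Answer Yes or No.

Against X this mix gives (43/130)·(-3) + (87/130)·9 = 327/65.
Against Y this mix gives (43/130)·(-5) + (87/130)·7 = 197/65.
Against Z this mix gives (43/130)·5 + (87/130)·4 = 563/130.
The defender will play Y, holding the attacker to 197/65. Shifting weight toward the row that does better against Y would raise this floor (the equalizing mix achieves 55/13 against both Y and Z), so the proposed strategy is not optimal.

No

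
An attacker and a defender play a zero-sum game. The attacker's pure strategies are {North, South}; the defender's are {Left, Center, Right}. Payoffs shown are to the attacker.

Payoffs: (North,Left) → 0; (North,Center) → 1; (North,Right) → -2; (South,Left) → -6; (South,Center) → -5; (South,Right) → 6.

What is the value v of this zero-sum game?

-6/7

Row minima: North → -2, South → -6; maximin = -2.
Column maxima: Left → 0, Center → 1, Right → 6; minimax = 0.
-2 ≠ 0, so there is no saddle point; optimal play is mixed.
Center is strictly dominated by Left (it gives the attacker strictly more in every row), so the defender never plays it.
On the remaining 2×2 (North, South vs Left, Right):
Let the attacker play North with probability p. Expected payoff against Left: 0p + (-6)(1−p) = 6p − 6; against Right: (-2)p + 6(1−p) = −8p + 6.
Setting these equal: 6p − 6 = −8p + 6 ⇒ 14p = 12 ⇒ p = 6/7, and the value is (6)·(6/7) − 6 = -6/7.
For the defender: with q = P(Left), equating North's and South's payoffs gives 2q − 2 = −12q + 6 ⇒ q = 4/7.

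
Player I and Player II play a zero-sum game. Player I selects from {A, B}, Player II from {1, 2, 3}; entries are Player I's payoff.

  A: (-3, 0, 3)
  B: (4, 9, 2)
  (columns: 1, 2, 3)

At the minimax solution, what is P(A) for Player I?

1/4

Row minima: A → -3, B → 2; maximin = 2.
Column maxima: 1 → 4, 2 → 9, 3 → 3; minimax = 3.
2 ≠ 3, so there is no saddle point; optimal play is mixed.
2 is strictly dominated by 1 (it gives Player I strictly more in every row), so Player II never plays it.
On the remaining 2×2 (A, B vs 1, 3):
Let Player I play A with probability p. Expected payoff against 1: (-3)p + 4(1−p) = −7p + 4; against 3: 3p + 2(1−p) = p + 2.
Setting these equal: −7p + 4 = p + 2 ⇒ −8p = -2 ⇒ p = 1/4, and the value is (-7)·(1/4) + 4 = 9/4.
For Player II: with q = P(1), equating A's and B's payoffs gives −6q + 3 = 2q + 2 ⇒ q = 1/8.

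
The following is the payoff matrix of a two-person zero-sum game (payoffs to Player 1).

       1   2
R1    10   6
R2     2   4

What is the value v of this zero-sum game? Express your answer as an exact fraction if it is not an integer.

Row minima: R1 → 6, R2 → 2; maximin = 6.
Column maxima: 1 → 10, 2 → 6; minimax = 6.
Since maximin = minimax = 6, there is a saddle point and the value is 6.

6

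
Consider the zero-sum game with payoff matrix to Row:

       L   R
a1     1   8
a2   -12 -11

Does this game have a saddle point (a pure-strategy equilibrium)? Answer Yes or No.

Yes

Row minima: a1 → 1, a2 → -12; maximin = 1.
Column maxima: L → 1, R → 8; minimax = 1.
maximin = minimax = 1, so a saddle point exists.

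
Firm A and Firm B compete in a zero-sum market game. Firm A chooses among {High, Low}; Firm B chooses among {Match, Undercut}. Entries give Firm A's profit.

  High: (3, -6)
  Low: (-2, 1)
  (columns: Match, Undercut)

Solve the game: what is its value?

Row minima: High → -6, Low → -2; maximin = -2.
Column maxima: Match → 3, Undercut → 1; minimax = 1.
-2 ≠ 1, so there is no saddle point; optimal play is mixed.
Let Firm A play High with probability p. Expected payoff against Match: 3p + (-2)(1−p) = 5p − 2; against Undercut: (-6)p + 1(1−p) = −7p + 1.
Setting these equal: 5p − 2 = −7p + 1 ⇒ 12p = 3 ⇒ p = 1/4, and the value is (5)·(1/4) − 2 = -3/4.
For Firm B: with q = P(Match), equating High's and Low's payoffs gives 9q − 6 = −3q + 1 ⇒ q = 7/12.

-3/4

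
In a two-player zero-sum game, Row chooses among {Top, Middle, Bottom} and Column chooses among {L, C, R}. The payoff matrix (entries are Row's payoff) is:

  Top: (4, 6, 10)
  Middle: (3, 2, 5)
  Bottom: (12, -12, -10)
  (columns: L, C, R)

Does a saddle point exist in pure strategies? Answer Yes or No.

No

Row minima: Top → 4, Middle → 2, Bottom → -12; maximin = 4.
Column maxima: L → 12, C → 6, R → 10; minimax = 6.
4 ≠ 6, so no pure-strategy equilibrium exists.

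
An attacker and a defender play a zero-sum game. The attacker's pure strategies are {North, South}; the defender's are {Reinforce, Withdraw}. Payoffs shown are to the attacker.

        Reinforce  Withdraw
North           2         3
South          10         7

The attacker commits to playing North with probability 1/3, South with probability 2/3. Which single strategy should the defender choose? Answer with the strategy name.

If the defender plays Reinforce, the attacker's expected payoff is (1/3)·2 + (2/3)·10 = 22/3.
If the defender plays Withdraw, the attacker's expected payoff is (1/3)·3 + (2/3)·7 = 17/3.
The defender minimizes the attacker's payoff; the smallest is 17/3, so the best response is Withdraw.

Withdraw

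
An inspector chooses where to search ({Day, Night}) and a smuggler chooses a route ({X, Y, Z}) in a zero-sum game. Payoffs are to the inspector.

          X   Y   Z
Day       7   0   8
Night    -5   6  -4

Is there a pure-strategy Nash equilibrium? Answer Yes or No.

No

Row minima: Day → 0, Night → -5; maximin = 0.
Column maxima: X → 7, Y → 6, Z → 8; minimax = 6.
0 ≠ 6, so no pure-strategy equilibrium exists.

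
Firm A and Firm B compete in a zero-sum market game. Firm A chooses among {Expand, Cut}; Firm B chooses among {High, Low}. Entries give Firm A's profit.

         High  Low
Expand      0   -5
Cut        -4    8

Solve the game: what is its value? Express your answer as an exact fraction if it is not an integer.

Row minima: Expand → -5, Cut → -4; maximin = -4.
Column maxima: High → 0, Low → 8; minimax = 0.
-4 ≠ 0, so there is no saddle point; optimal play is mixed.
Let Firm A play Expand with probability p. Expected payoff against High: 0p + (-4)(1−p) = 4p − 4; against Low: (-5)p + 8(1−p) = −13p + 8.
Setting these equal: 4p − 4 = −13p + 8 ⇒ 17p = 12 ⇒ p = 12/17, and the value is (4)·(12/17) − 4 = -20/17.
For Firm B: with q = P(High), equating Expand's and Cut's payoffs gives 5q − 5 = −12q + 8 ⇒ q = 13/17.

-20/17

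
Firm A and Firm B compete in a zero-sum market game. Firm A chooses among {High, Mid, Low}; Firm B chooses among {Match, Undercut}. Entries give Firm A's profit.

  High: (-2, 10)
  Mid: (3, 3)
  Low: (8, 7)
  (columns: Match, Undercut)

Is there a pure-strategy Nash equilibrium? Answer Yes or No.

Row minima: High → -2, Mid → 3, Low → 7; maximin = 7.
Column maxima: Match → 8, Undercut → 10; minimax = 8.
7 ≠ 8, so no pure-strategy equilibrium exists.

No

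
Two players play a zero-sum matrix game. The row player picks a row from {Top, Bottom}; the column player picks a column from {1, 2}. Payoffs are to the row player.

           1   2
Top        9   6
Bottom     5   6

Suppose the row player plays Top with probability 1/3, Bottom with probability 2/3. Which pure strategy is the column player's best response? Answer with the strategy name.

If the column player plays 1, the row player's expected payoff is (1/3)·9 + (2/3)·5 = 19/3.
If the column player plays 2, the row player's expected payoff is (1/3)·6 + (2/3)·6 = 6.
The column player minimizes the row player's payoff; the smallest is 6, so the best response is 2.

2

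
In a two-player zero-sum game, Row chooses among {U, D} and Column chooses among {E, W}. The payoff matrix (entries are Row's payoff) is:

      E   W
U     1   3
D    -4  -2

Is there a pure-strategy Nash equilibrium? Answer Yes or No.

Row minima: U → 1, D → -4; maximin = 1.
Column maxima: E → 1, W → 3; minimax = 1.
maximin = minimax = 1, so a saddle point exists.

Yes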